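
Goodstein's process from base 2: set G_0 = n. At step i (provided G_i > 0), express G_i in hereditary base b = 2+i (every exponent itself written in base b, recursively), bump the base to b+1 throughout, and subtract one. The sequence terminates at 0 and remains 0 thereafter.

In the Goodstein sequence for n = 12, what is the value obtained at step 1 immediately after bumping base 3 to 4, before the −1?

(0) 12|_2 = 2^(2 + 1) + 2^2 ↦ 3^(3 + 1) + 3^3|_3 = 108 ⇒ 107
(1) 107|_3 = 3^(3 + 1) + 2·3^2 + 2·3 + 2 ↦ 4^(4 + 1) + 2·4^2 + 2·4 + 2|_4 = 1066 ⇒ 1065

1066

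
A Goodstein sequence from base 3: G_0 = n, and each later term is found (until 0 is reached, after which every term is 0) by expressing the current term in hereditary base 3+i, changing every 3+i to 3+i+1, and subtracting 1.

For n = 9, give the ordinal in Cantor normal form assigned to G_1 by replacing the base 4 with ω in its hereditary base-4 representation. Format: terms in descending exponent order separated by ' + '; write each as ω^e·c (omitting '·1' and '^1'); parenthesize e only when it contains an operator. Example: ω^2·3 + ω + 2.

ω·3 + 3

[0] 9 ≡ 3^2 (base 3). Lift 4: 16. −1: 15.
[1] 15 ≡ 3·4 + 3 (base 4). Lift 5: 18. −1: 17.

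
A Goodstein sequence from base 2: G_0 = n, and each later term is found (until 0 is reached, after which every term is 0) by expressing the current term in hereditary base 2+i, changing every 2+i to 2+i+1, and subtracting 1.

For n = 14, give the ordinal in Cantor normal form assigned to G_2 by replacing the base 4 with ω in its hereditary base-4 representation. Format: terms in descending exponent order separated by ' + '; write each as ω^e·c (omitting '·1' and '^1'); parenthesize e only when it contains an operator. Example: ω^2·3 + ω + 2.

(0) 14|_2 = 2^(2 + 1) + 2^2 + 2 ↦ 3^(3 + 1) + 3^3 + 3|_3 = 111 ⇒ 110
(1) 110|_3 = 3^(3 + 1) + 3^3 + 2 ↦ 4^(4 + 1) + 4^4 + 2|_4 = 1282 ⇒ 1281
(2) 1281|_4 = 4^(4 + 1) + 4^4 + 1 ↦ 5^(5 + 1) + 5^5 + 1|_5 = 18751 ⇒ 18750

ω^(ω + 1) + ω^ω + 1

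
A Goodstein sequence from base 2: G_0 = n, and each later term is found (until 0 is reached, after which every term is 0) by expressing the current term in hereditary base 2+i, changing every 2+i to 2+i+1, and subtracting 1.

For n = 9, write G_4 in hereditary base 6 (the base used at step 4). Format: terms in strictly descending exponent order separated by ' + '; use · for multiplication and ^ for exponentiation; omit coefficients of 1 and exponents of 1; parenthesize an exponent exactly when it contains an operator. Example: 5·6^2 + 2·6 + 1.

9 —HB2→ 2^(2 + 1) + 1 —bump→ 3^(3 + 1) + 1 = 82 —(−1)→ 81
81 —HB3→ 3^(3 + 1) —bump→ 4^(4 + 1) = 1024 —(−1)→ 1023
1023 —HB4→ 3·4^4 + 3·4^3 + 3·4^2 + 3·4 + 3 —bump→ 3·5^5 + 3·5^3 + 3·5^2 + 3·5 + 3 = 9843 —(−1)→ 9842
9842 —HB5→ 3·5^5 + 3·5^3 + 3·5^2 + 3·5 + 2 —bump→ 3·6^6 + 3·6^3 + 3·6^2 + 3·6 + 2 = 140744 —(−1)→ 140743
140743 —HB6→ 3·6^6 + 3·6^3 + 3·6^2 + 3·6 + 1 —bump→ 3·7^7 + 3·7^3 + 3·7^2 + 3·7 + 1 = 2471827 —(−1)→ 2471826

3·6^6 + 3·6^3 + 3·6^2 + 3·6 + 1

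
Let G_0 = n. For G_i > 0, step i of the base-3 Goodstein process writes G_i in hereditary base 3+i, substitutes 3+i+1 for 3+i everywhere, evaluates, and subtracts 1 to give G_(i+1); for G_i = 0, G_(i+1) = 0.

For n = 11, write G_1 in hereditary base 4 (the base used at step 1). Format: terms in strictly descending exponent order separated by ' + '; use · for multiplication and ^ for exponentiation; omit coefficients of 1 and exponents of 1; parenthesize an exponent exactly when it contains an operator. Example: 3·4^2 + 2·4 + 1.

11 —HB3→ 3^2 + 2 —bump→ 4^2 + 2 = 18 —(−1)→ 17
17 —HB4→ 4^2 + 1 —bump→ 5^2 + 1 = 26 —(−1)→ 25

4^2 + 1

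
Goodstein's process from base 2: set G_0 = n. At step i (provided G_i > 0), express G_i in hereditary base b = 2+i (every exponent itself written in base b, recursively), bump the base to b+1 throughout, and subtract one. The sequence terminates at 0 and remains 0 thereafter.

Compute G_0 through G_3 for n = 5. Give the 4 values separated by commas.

5 —HB2→ 2^2 + 1 —bump→ 3^3 + 1 = 28 —(−1)→ 27
27 —HB3→ 3^3 —bump→ 4^4 = 256 —(−1)→ 255
255 —HB4→ 3·4^3 + 3·4^2 + 3·4 + 3 —bump→ 3·5^3 + 3·5^2 + 3·5 + 3 = 468 —(−1)→ 467

5, 27, 255, 467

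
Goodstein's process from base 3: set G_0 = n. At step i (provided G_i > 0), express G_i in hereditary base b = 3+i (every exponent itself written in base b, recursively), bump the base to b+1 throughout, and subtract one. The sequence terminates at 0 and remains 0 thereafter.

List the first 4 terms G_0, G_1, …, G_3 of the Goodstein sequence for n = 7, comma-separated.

G_0=7  [base 3] 2·3 + 1  →[3↦4]→  2·4 + 1 = 9  −1 ⇒ G_1=8
G_1=8  [base 4] 2·4  →[4↦5]→  2·5 = 10  −1 ⇒ G_2=9
G_2=9  [base 5] 5 + 4  →[5↦6]→  6 + 4 = 10  −1 ⇒ G_3=9

7, 8, 9, 9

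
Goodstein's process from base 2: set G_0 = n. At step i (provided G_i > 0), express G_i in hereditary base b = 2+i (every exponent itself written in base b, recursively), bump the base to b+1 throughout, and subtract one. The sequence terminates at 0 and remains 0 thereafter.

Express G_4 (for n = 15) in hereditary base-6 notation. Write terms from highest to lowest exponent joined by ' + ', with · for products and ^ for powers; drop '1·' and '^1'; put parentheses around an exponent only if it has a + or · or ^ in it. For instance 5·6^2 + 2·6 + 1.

G_0 = 15. HB_2(15) = 2^(2 + 1) + 2^2 + 2 + 1. Bump = 112. G_1 = 111.
G_1 = 111. HB_3(111) = 3^(3 + 1) + 3^3 + 3. Bump = 1284. G_2 = 1283.
G_2 = 1283. HB_4(1283) = 4^(4 + 1) + 4^4 + 3. Bump = 18753. G_3 = 18752.
G_3 = 18752. HB_5(18752) = 5^(5 + 1) + 5^5 + 2. Bump = 326594. G_4 = 326593.
G_4 = 326593. HB_6(326593) = 6^(6 + 1) + 6^6 + 1. Bump = 6588345. G_5 = 6588344.

6^(6 + 1) + 6^6 + 1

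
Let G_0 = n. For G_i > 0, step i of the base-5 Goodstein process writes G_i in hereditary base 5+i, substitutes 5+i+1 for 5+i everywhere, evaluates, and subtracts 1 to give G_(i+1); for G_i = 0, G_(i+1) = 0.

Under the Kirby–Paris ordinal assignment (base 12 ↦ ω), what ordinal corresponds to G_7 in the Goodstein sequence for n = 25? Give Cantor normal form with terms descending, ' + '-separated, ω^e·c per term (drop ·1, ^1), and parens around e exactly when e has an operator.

25 —HB5→ 5^2 —bump→ 6^2 = 36 —(−1)→ 35
35 —HB6→ 5·6 + 5 —bump→ 5·7 + 5 = 40 —(−1)→ 39
39 —HB7→ 5·7 + 4 —bump→ 5·8 + 4 = 44 —(−1)→ 43
43 —HB8→ 5·8 + 3 —bump→ 5·9 + 3 = 48 —(−1)→ 47
47 —HB9→ 5·9 + 2 —bump→ 5·10 + 2 = 52 —(−1)→ 51
51 —HB10→ 5·10 + 1 —bump→ 5·11 + 1 = 56 —(−1)→ 55
55 —HB11→ 5·11 —bump→ 5·12 = 60 —(−1)→ 59
59 —HB12→ 4·12 + 11 —bump→ 4·13 + 11 = 63 —(−1)→ 62

ω·4 + 11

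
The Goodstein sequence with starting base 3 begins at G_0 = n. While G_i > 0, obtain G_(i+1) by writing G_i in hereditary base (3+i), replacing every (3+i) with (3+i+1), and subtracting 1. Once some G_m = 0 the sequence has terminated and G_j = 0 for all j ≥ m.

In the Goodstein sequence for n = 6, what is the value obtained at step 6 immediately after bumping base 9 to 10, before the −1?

6 —HB3→ 2·3 —bump→ 2·4 = 8 —(−1)→ 7
7 —HB4→ 4 + 3 —bump→ 5 + 3 = 8 —(−1)→ 7
7 —HB5→ 5 + 2 —bump→ 6 + 2 = 8 —(−1)→ 7
7 —HB6→ 6 + 1 —bump→ 7 + 1 = 8 —(−1)→ 7
7 —HB7→ 7 —bump→ 8 = 8 —(−1)→ 7
7 —HB8→ 7 —bump→ 7 = 7 —(−1)→ 6
6 —HB9→ 6 —bump→ 6 = 6 —(−1)→ 5

6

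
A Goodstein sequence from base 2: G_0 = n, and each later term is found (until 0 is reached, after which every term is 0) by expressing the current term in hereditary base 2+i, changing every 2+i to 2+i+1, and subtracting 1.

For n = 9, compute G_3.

9842

G_0 = 9. HB_2(9) = 2^(2 + 1) + 1. Bump = 82. G_1 = 81.
G_1 = 81. HB_3(81) = 3^(3 + 1). Bump = 1024. G_2 = 1023.
G_2 = 1023. HB_4(1023) = 3·4^4 + 3·4^3 + 3·4^2 + 3·4 + 3. Bump = 9843. G_3 = 9842.
G_3 = 9842. HB_5(9842) = 3·5^5 + 3·5^3 + 3·5^2 + 3·5 + 2. Bump = 140744. G_4 = 140743.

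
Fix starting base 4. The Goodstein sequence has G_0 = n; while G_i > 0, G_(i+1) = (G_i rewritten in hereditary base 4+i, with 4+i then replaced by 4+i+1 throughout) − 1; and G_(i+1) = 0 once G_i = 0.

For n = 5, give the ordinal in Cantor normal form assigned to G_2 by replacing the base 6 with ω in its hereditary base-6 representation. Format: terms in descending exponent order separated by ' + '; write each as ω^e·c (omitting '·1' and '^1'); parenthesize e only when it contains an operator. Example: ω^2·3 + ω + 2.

base 4: 5 = 4 + 1; at 5: 5 + 1 = 6; next = 5
base 5: 5 = 5; at 6: 6 = 6; next = 5

5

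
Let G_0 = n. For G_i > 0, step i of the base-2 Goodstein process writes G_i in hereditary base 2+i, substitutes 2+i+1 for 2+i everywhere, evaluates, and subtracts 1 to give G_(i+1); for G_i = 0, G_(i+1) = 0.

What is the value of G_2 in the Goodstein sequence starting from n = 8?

i=0: 8 = 2^(2 + 1) (b=2); 2→3: 3^(3 + 1) = 81; 81−1 = 80
i=1: 80 = 2·3^3 + 2·3^2 + 2·3 + 2 (b=3); 3→4: 2·4^4 + 2·4^2 + 2·4 + 2 = 554; 554−1 = 553
i=2: 553 = 2·4^4 + 2·4^2 + 2·4 + 1 (b=4); 4→5: 2·5^5 + 2·5^2 + 2·5 + 1 = 6311; 6311−1 = 6310

553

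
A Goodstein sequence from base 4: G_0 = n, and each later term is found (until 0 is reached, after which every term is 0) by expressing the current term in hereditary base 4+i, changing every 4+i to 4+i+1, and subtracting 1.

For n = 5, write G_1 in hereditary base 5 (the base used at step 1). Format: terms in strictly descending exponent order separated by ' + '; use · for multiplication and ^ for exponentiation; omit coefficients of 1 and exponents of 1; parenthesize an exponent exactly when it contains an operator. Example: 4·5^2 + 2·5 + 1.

G_0 = 5. HB_4(5) = 4 + 1. Bump = 6. G_1 = 5.
G_1 = 5. HB_5(5) = 5. Bump = 6. G_2 = 5.

5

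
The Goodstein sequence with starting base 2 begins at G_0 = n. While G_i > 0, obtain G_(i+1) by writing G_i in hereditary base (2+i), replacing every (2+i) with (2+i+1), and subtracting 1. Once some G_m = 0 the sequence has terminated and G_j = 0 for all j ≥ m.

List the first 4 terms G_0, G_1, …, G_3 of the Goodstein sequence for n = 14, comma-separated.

14, 110, 1281, 18750

14 —HB2→ 2^(2 + 1) + 2^2 + 2 —bump→ 3^(3 + 1) + 3^3 + 3 = 111 —(−1)→ 110
110 —HB3→ 3^(3 + 1) + 3^3 + 2 —bump→ 4^(4 + 1) + 4^4 + 2 = 1282 —(−1)→ 1281
1281 —HB4→ 4^(4 + 1) + 4^4 + 1 —bump→ 5^(5 + 1) + 5^5 + 1 = 18751 —(−1)→ 18750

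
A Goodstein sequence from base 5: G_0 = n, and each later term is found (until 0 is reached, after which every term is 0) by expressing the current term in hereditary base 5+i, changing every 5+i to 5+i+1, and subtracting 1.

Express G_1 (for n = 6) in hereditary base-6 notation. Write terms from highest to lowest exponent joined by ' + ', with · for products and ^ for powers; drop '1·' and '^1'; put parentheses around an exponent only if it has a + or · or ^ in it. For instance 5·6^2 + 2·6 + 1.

[0] 6 ≡ 5 + 1 (base 5). Lift 6: 7. −1: 6.
[1] 6 ≡ 6 (base 6). Lift 7: 7. −1: 6.

6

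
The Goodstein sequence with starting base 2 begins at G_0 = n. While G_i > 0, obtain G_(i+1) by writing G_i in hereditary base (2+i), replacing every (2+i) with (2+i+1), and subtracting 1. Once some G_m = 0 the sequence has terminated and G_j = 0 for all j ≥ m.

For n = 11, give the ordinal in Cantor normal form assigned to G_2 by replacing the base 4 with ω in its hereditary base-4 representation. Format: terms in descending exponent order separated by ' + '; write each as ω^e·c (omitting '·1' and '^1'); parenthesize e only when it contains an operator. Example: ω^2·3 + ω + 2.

ω^(ω + 1) + 3

step 0: 11 = 2^(2 + 1) + 2 + 1; sub 3 for 2: 3^(3 + 1) + 3 + 1; = 85; G_1 = 85−1 = 84
step 1: 84 = 3^(3 + 1) + 3; sub 4 for 3: 4^(4 + 1) + 4; = 1028; G_2 = 1028−1 = 1027
step 2: 1027 = 4^(4 + 1) + 3; sub 5 for 4: 5^(5 + 1) + 3; = 15628; G_3 = 15628−1 = 15627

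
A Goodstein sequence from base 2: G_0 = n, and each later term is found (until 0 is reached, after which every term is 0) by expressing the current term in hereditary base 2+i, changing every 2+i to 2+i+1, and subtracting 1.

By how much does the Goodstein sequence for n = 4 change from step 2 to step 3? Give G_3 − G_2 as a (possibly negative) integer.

4 —HB2→ 2^2 —bump→ 3^3 = 27 —(−1)→ 26
26 —HB3→ 2·3^2 + 2·3 + 2 —bump→ 2·4^2 + 2·4 + 2 = 42 —(−1)→ 41
41 —HB4→ 2·4^2 + 2·4 + 1 —bump→ 2·5^2 + 2·5 + 1 = 61 —(−1)→ 60

19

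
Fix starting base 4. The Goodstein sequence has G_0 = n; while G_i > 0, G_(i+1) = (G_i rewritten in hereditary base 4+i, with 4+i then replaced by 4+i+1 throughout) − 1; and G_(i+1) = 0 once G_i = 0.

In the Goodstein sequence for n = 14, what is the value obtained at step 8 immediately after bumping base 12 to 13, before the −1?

27

G_0 = 14. HB_4(14) = 3·4 + 2. Bump = 17. G_1 = 16.
G_1 = 16. HB_5(16) = 3·5 + 1. Bump = 19. G_2 = 18.
G_2 = 18. HB_6(18) = 3·6. Bump = 21. G_3 = 20.
G_3 = 20. HB_7(20) = 2·7 + 6. Bump = 22. G_4 = 21.
G_4 = 21. HB_8(21) = 2·8 + 5. Bump = 23. G_5 = 22.
G_5 = 22. HB_9(22) = 2·9 + 4. Bump = 24. G_6 = 23.
G_6 = 23. HB_10(23) = 2·10 + 3. Bump = 25. G_7 = 24.
G_7 = 24. HB_11(24) = 2·11 + 2. Bump = 26. G_8 = 25.
G_8 = 25. HB_12(25) = 2·12 + 1. Bump = 27. G_9 = 26.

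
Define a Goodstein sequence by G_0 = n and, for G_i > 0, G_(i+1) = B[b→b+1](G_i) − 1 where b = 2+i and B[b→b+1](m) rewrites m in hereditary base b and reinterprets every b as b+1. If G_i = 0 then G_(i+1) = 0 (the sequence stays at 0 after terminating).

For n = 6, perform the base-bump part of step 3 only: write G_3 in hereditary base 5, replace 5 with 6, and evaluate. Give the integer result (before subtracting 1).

[0] 6 ≡ 2^2 + 2 (base 2). Lift 3: 30. −1: 29.
[1] 29 ≡ 3^3 + 2 (base 3). Lift 4: 258. −1: 257.
[2] 257 ≡ 4^4 + 1 (base 4). Lift 5: 3126. −1: 3125.
[3] 3125 ≡ 5^5 (base 5). Lift 6: 46656. −1: 46655.

46656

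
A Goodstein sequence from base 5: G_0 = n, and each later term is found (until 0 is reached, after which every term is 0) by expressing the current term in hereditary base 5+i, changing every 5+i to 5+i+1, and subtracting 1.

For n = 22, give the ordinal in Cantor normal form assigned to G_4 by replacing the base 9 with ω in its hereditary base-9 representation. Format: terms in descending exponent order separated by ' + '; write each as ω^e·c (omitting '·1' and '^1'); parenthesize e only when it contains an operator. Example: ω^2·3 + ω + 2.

ω·3 + 6

G_0 = 22. HB_5(22) = 4·5 + 2. Bump = 26. G_1 = 25.
G_1 = 25. HB_6(25) = 4·6 + 1. Bump = 29. G_2 = 28.
G_2 = 28. HB_7(28) = 4·7. Bump = 32. G_3 = 31.
G_3 = 31. HB_8(31) = 3·8 + 7. Bump = 34. G_4 = 33.
G_4 = 33. HB_9(33) = 3·9 + 6. Bump = 36. G_5 = 35.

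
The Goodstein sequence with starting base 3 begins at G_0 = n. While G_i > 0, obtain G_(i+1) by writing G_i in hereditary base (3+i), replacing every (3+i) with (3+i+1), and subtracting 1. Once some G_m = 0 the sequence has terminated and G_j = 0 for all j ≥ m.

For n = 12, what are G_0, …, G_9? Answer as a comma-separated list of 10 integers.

12, 19, 27, 37, 49, 63, 69, 75, 81, 87

base 3: 12 = 3^2 + 3; at 4: 4^2 + 4 = 20; next = 19
base 4: 19 = 4^2 + 3; at 5: 5^2 + 3 = 28; next = 27
base 5: 27 = 5^2 + 2; at 6: 6^2 + 2 = 38; next = 37
base 6: 37 = 6^2 + 1; at 7: 7^2 + 1 = 50; next = 49
base 7: 49 = 7^2; at 8: 8^2 = 64; next = 63
base 8: 63 = 7·8 + 7; at 9: 7·9 + 7 = 70; next = 69
base 9: 69 = 7·9 + 6; at 10: 7·10 + 6 = 76; next = 75
base 10: 75 = 7·10 + 5; at 11: 7·11 + 5 = 82; next = 81
base 11: 81 = 7·11 + 4; at 12: 7·12 + 4 = 88; next = 87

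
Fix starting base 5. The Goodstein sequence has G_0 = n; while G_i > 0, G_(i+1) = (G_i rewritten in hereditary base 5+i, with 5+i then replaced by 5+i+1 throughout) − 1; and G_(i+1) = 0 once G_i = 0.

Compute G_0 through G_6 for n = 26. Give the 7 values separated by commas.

26, 36, 48, 53, 58, 63, 68

base 5: 26 = 5^2 + 1; at 6: 6^2 + 1 = 37; next = 36
base 6: 36 = 6^2; at 7: 7^2 = 49; next = 48
base 7: 48 = 6·7 + 6; at 8: 6·8 + 6 = 54; next = 53
base 8: 53 = 6·8 + 5; at 9: 6·9 + 5 = 59; next = 58
base 9: 58 = 6·9 + 4; at 10: 6·10 + 4 = 64; next = 63
base 10: 63 = 6·10 + 3; at 11: 6·11 + 3 = 69; next = 68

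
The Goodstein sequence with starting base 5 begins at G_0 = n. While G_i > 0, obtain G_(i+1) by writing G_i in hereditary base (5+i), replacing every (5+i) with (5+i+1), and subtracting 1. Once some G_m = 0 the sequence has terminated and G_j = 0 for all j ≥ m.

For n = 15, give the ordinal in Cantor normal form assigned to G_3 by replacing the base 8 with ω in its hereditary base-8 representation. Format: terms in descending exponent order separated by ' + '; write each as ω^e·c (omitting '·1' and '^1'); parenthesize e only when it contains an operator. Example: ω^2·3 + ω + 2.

G_0=15  [base 5] 3·5  →[5↦6]→  3·6 = 18  −1 ⇒ G_1=17
G_1=17  [base 6] 2·6 + 5  →[6↦7]→  2·7 + 5 = 19  −1 ⇒ G_2=18
G_2=18  [base 7] 2·7 + 4  →[7↦8]→  2·8 + 4 = 20  −1 ⇒ G_3=19
G_3=19  [base 8] 2·8 + 3  →[8↦9]→  2·9 + 3 = 21  −1 ⇒ G_4=20

ω·2 + 3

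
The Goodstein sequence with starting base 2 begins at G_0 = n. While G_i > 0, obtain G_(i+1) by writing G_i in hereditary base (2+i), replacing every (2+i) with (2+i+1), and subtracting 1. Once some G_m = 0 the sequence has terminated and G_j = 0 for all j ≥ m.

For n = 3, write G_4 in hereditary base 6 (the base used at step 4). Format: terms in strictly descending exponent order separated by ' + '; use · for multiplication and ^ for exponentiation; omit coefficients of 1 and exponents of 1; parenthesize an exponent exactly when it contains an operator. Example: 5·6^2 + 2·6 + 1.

1

(0) 3|_2 = 2 + 1 ↦ 3 + 1|_3 = 4 ⇒ 3
(1) 3|_3 = 3 ↦ 4|_4 = 4 ⇒ 3
(2) 3|_4 = 3 ↦ 3|_5 = 3 ⇒ 2
(3) 2|_5 = 2 ↦ 2|_6 = 2 ⇒ 1
(4) 1|_6 = 1 ↦ 1|_7 = 1 ⇒ 0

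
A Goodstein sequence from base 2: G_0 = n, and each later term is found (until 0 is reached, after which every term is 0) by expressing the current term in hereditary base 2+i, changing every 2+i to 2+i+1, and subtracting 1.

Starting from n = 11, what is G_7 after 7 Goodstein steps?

11 —HB2→ 2^(2 + 1) + 2 + 1 —bump→ 3^(3 + 1) + 3 + 1 = 85 —(−1)→ 84
84 —HB3→ 3^(3 + 1) + 3 —bump→ 4^(4 + 1) + 4 = 1028 —(−1)→ 1027
1027 —HB4→ 4^(4 + 1) + 3 —bump→ 5^(5 + 1) + 3 = 15628 —(−1)→ 15627
15627 —HB5→ 5^(5 + 1) + 2 —bump→ 6^(6 + 1) + 2 = 279938 —(−1)→ 279937
279937 —HB6→ 6^(6 + 1) + 1 —bump→ 7^(7 + 1) + 1 = 5764802 —(−1)→ 5764801
5764801 —HB7→ 7^(7 + 1) —bump→ 8^(8 + 1) = 134217728 —(−1)→ 134217727
134217727 —HB8→ 7·8^8 + 7·8^7 + 7·8^6 + 7·8^5 + 7·8^4 + 7·8^3 + 7·8^2 + 7·8 + 7 —bump→ 7·9^9 + 7·9^7 + 7·9^6 + 7·9^5 + 7·9^4 + 7·9^3 + 7·9^2 + 7·9 + 7 = 2749609303 —(−1)→ 2749609302
2749609302 —HB9→ 7·9^9 + 7·9^7 + 7·9^6 + 7·9^5 + 7·9^4 + 7·9^3 + 7·9^2 + 7·9 + 6 —bump→ 7·10^10 + 7·10^7 + 7·10^6 + 7·10^5 + 7·10^4 + 7·10^3 + 7·10^2 + 7·10 + 6 = 70077777776 —(−1)→ 70077777775

2749609302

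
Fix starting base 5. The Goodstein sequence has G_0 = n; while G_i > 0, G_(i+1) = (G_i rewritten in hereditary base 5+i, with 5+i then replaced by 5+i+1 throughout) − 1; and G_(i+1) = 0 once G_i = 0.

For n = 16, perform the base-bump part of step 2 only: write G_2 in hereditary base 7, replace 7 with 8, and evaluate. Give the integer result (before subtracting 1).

step 0: 16 = 3·5 + 1; sub 6 for 5: 3·6 + 1; = 19; G_1 = 19−1 = 18
step 1: 18 = 3·6; sub 7 for 6: 3·7; = 21; G_2 = 21−1 = 20

22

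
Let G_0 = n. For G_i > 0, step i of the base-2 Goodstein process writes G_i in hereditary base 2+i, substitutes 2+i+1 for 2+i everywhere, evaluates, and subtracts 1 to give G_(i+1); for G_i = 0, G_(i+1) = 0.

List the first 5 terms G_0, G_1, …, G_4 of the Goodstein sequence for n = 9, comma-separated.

G_0=9  [base 2] 2^(2 + 1) + 1  →[2↦3]→  3^(3 + 1) + 1 = 82  −1 ⇒ G_1=81
G_1=81  [base 3] 3^(3 + 1)  →[3↦4]→  4^(4 + 1) = 1024  −1 ⇒ G_2=1023
G_2=1023  [base 4] 3·4^4 + 3·4^3 + 3·4^2 + 3·4 + 3  →[4↦5]→  3·5^5 + 3·5^3 + 3·5^2 + 3·5 + 3 = 9843  −1 ⇒ G_3=9842
G_3=9842  [base 5] 3·5^5 + 3·5^3 + 3·5^2 + 3·5 + 2  →[5↦6]→  3·6^6 + 3·6^3 + 3·6^2 + 3·6 + 2 = 140744  −1 ⇒ G_4=140743

9, 81, 1023, 9842, 140743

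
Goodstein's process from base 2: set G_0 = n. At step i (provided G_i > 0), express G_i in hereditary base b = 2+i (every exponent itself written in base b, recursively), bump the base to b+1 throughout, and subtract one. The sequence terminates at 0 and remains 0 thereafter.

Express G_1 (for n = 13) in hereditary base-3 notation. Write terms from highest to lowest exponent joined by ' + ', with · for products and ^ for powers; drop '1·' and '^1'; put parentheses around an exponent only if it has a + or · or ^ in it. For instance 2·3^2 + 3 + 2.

(0) 13|_2 = 2^(2 + 1) + 2^2 + 1 ↦ 3^(3 + 1) + 3^3 + 1|_3 = 109 ⇒ 108
(1) 108|_3 = 3^(3 + 1) + 3^3 ↦ 4^(4 + 1) + 4^4|_4 = 1280 ⇒ 1279

3^(3 + 1) + 3^3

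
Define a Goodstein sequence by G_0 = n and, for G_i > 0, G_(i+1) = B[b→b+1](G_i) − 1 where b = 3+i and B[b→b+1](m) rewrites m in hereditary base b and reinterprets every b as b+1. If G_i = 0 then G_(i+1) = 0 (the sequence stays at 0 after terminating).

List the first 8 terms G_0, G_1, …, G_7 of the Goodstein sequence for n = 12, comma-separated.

12 —HB3→ 3^2 + 3 —bump→ 4^2 + 4 = 20 —(−1)→ 19
19 —HB4→ 4^2 + 3 —bump→ 5^2 + 3 = 28 —(−1)→ 27
27 —HB5→ 5^2 + 2 —bump→ 6^2 + 2 = 38 —(−1)→ 37
37 —HB6→ 6^2 + 1 —bump→ 7^2 + 1 = 50 —(−1)→ 49
49 —HB7→ 7^2 —bump→ 8^2 = 64 —(−1)→ 63
63 —HB8→ 7·8 + 7 —bump→ 7·9 + 7 = 70 —(−1)→ 69
69 —HB9→ 7·9 + 6 —bump→ 7·10 + 6 = 76 —(−1)→ 75

12, 19, 27, 37, 49, 63, 69, 75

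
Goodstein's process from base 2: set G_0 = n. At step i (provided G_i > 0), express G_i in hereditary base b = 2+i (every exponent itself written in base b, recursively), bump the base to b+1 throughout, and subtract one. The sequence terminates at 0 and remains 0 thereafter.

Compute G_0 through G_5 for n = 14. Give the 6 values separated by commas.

14, 110, 1281, 18750, 326591, 5862840

G_0=14  [base 2] 2^(2 + 1) + 2^2 + 2  →[2↦3]→  3^(3 + 1) + 3^3 + 3 = 111  −1 ⇒ G_1=110
G_1=110  [base 3] 3^(3 + 1) + 3^3 + 2  →[3↦4]→  4^(4 + 1) + 4^4 + 2 = 1282  −1 ⇒ G_2=1281
G_2=1281  [base 4] 4^(4 + 1) + 4^4 + 1  →[4↦5]→  5^(5 + 1) + 5^5 + 1 = 18751  −1 ⇒ G_3=18750
G_3=18750  [base 5] 5^(5 + 1) + 5^5  →[5↦6]→  6^(6 + 1) + 6^6 = 326592  −1 ⇒ G_4=326591
G_4=326591  [base 6] 6^(6 + 1) + 5·6^5 + 5·6^4 + 5·6^3 + 5·6^2 + 5·6 + 5  →[6↦7]→  7^(7 + 1) + 5·7^5 + 5·7^4 + 5·7^3 + 5·7^2 + 5·7 + 5 = 5862841  −1 ⇒ G_5=5862840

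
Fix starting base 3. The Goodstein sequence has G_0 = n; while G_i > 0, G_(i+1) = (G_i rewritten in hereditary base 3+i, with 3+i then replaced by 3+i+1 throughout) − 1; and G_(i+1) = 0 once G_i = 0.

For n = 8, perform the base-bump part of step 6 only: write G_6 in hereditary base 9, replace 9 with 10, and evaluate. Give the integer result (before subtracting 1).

12

step 0: 8 = 2·3 + 2; sub 4 for 3: 2·4 + 2; = 10; G_1 = 10−1 = 9
step 1: 9 = 2·4 + 1; sub 5 for 4: 2·5 + 1; = 11; G_2 = 11−1 = 10
step 2: 10 = 2·5; sub 6 for 5: 2·6; = 12; G_3 = 12−1 = 11
step 3: 11 = 6 + 5; sub 7 for 6: 7 + 5; = 12; G_4 = 12−1 = 11
step 4: 11 = 7 + 4; sub 8 for 7: 8 + 4; = 12; G_5 = 12−1 = 11
step 5: 11 = 8 + 3; sub 9 for 8: 9 + 3; = 12; G_6 = 12−1 = 11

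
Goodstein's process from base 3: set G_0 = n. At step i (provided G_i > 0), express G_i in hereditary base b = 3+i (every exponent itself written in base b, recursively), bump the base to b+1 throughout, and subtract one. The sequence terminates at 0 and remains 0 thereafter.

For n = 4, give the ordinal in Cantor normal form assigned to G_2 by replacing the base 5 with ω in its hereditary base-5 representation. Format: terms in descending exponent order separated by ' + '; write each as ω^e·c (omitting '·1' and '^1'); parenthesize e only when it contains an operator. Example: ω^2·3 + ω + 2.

4

4 —HB3→ 3 + 1 —bump→ 4 + 1 = 5 —(−1)→ 4
4 —HB4→ 4 —bump→ 5 = 5 —(−1)→ 4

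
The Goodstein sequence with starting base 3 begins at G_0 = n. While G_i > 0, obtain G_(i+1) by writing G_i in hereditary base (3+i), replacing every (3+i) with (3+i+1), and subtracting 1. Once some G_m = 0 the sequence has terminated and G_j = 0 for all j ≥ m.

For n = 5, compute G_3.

[0] 5 ≡ 3 + 2 (base 3). Lift 4: 6. −1: 5.
[1] 5 ≡ 4 + 1 (base 4). Lift 5: 6. −1: 5.
[2] 5 ≡ 5 (base 5). Lift 6: 6. −1: 5.
[3] 5 ≡ 5 (base 6). Lift 7: 5. −1: 4.

5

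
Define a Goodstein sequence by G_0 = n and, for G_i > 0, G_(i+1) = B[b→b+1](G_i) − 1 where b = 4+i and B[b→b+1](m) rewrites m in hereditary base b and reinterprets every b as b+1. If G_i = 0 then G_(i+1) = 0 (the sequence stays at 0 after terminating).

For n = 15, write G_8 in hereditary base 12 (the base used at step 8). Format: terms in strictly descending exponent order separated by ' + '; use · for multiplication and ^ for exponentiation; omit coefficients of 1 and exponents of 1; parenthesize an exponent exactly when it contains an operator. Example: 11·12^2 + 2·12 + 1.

2·12 + 3

i=0: 15 = 3·4 + 3 (b=4); 4→5: 3·5 + 3 = 18; 18−1 = 17
i=1: 17 = 3·5 + 2 (b=5); 5→6: 3·6 + 2 = 20; 20−1 = 19
i=2: 19 = 3·6 + 1 (b=6); 6→7: 3·7 + 1 = 22; 22−1 = 21
i=3: 21 = 3·7 (b=7); 7→8: 3·8 = 24; 24−1 = 23
i=4: 23 = 2·8 + 7 (b=8); 8→9: 2·9 + 7 = 25; 25−1 = 24
i=5: 24 = 2·9 + 6 (b=9); 9→10: 2·10 + 6 = 26; 26−1 = 25
i=6: 25 = 2·10 + 5 (b=10); 10→11: 2·11 + 5 = 27; 27−1 = 26
i=7: 26 = 2·11 + 4 (b=11); 11→12: 2·12 + 4 = 28; 28−1 = 27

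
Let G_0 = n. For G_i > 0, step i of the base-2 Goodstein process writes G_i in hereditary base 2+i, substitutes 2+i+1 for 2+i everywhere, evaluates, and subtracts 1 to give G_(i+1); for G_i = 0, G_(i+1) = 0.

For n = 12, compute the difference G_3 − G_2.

base 2: 12 = 2^(2 + 1) + 2^2; at 3: 3^(3 + 1) + 3^3 = 108; next = 107
base 3: 107 = 3^(3 + 1) + 2·3^2 + 2·3 + 2; at 4: 4^(4 + 1) + 2·4^2 + 2·4 + 2 = 1066; next = 1065
base 4: 1065 = 4^(4 + 1) + 2·4^2 + 2·4 + 1; at 5: 5^(5 + 1) + 2·5^2 + 2·5 + 1 = 15686; next = 15685

14620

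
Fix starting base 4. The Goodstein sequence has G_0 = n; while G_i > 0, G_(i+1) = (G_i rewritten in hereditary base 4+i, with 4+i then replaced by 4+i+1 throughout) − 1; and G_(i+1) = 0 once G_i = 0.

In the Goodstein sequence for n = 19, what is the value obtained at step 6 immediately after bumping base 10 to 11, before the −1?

(0) 19|_4 = 4^2 + 3 ↦ 5^2 + 3|_5 = 28 ⇒ 27
(1) 27|_5 = 5^2 + 2 ↦ 6^2 + 2|_6 = 38 ⇒ 37
(2) 37|_6 = 6^2 + 1 ↦ 7^2 + 1|_7 = 50 ⇒ 49
(3) 49|_7 = 7^2 ↦ 8^2|_8 = 64 ⇒ 63
(4) 63|_8 = 7·8 + 7 ↦ 7·9 + 7|_9 = 70 ⇒ 69
(5) 69|_9 = 7·9 + 6 ↦ 7·10 + 6|_10 = 76 ⇒ 75
(6) 75|_10 = 7·10 + 5 ↦ 7·11 + 5|_11 = 82 ⇒ 81

82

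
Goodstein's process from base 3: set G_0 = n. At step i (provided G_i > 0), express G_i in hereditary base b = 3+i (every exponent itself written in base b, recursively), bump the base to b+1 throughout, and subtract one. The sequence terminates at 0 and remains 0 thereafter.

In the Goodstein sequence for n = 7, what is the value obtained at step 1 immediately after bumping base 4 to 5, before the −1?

7 —HB3→ 2·3 + 1 —bump→ 2·4 + 1 = 9 —(−1)→ 8
8 —HB4→ 2·4 —bump→ 2·5 = 10 —(−1)→ 9

10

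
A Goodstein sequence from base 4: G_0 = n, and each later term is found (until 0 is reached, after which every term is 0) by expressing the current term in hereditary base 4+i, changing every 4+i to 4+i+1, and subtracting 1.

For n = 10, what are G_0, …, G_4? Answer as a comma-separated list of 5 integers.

10, 11, 12, 13, 13

base 4: 10 = 2·4 + 2; at 5: 2·5 + 2 = 12; next = 11
base 5: 11 = 2·5 + 1; at 6: 2·6 + 1 = 13; next = 12
base 6: 12 = 2·6; at 7: 2·7 = 14; next = 13
base 7: 13 = 7 + 6; at 8: 8 + 6 = 14; next = 13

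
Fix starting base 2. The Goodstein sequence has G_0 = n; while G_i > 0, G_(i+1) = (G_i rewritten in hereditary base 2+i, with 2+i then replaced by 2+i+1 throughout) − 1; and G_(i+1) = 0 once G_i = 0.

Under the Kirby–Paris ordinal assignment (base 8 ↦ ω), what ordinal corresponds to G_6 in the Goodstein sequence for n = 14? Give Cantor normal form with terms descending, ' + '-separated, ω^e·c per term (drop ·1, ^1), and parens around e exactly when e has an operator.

ω^(ω + 1) + ω^5·5 + ω^4·5 + ω^3·5 + ω^2·5 + ω·5 + 3

base 2: 14 = 2^(2 + 1) + 2^2 + 2; at 3: 3^(3 + 1) + 3^3 + 3 = 111; next = 110
base 3: 110 = 3^(3 + 1) + 3^3 + 2; at 4: 4^(4 + 1) + 4^4 + 2 = 1282; next = 1281
base 4: 1281 = 4^(4 + 1) + 4^4 + 1; at 5: 5^(5 + 1) + 5^5 + 1 = 18751; next = 18750
base 5: 18750 = 5^(5 + 1) + 5^5; at 6: 6^(6 + 1) + 6^6 = 326592; next = 326591
base 6: 326591 = 6^(6 + 1) + 5·6^5 + 5·6^4 + 5·6^3 + 5·6^2 + 5·6 + 5; at 7: 7^(7 + 1) + 5·7^5 + 5·7^4 + 5·7^3 + 5·7^2 + 5·7 + 5 = 5862841; next = 5862840
base 7: 5862840 = 7^(7 + 1) + 5·7^5 + 5·7^4 + 5·7^3 + 5·7^2 + 5·7 + 4; at 8: 8^(8 + 1) + 5·8^5 + 5·8^4 + 5·8^3 + 5·8^2 + 5·8 + 4 = 134404972; next = 134404971
base 8: 134404971 = 8^(8 + 1) + 5·8^5 + 5·8^4 + 5·8^3 + 5·8^2 + 5·8 + 3; at 9: 9^(9 + 1) + 5·9^5 + 5·9^4 + 5·9^3 + 5·9^2 + 5·9 + 3 = 3487116549; next = 3487116548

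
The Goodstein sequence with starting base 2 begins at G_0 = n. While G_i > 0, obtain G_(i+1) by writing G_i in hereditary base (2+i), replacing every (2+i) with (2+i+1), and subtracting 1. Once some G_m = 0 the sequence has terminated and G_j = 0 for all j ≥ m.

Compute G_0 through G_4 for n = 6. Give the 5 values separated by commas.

6, 29, 257, 3125, 46655

6 —HB2→ 2^2 + 2 —bump→ 3^3 + 3 = 30 —(−1)→ 29
29 —HB3→ 3^3 + 2 —bump→ 4^4 + 2 = 258 —(−1)→ 257
257 —HB4→ 4^4 + 1 —bump→ 5^5 + 1 = 3126 —(−1)→ 3125
3125 —HB5→ 5^5 —bump→ 6^6 = 46656 —(−1)→ 46655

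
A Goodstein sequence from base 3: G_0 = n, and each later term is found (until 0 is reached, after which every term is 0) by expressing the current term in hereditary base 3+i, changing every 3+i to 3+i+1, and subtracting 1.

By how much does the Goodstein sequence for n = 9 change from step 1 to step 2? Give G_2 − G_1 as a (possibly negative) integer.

(0) 9|_3 = 3^2 ↦ 4^2|_4 = 16 ⇒ 15
(1) 15|_4 = 3·4 + 3 ↦ 3·5 + 3|_5 = 18 ⇒ 17

2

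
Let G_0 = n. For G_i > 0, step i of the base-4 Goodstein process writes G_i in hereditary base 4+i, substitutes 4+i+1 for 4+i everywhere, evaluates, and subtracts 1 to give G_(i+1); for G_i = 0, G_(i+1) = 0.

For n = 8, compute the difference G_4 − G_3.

G_0=8  [base 4] 2·4  →[4↦5]→  2·5 = 10  −1 ⇒ G_1=9
G_1=9  [base 5] 5 + 4  →[5↦6]→  6 + 4 = 10  −1 ⇒ G_2=9
G_2=9  [base 6] 6 + 3  →[6↦7]→  7 + 3 = 10  −1 ⇒ G_3=9
G_3=9  [base 7] 7 + 2  →[7↦8]→  8 + 2 = 10  −1 ⇒ G_4=9

0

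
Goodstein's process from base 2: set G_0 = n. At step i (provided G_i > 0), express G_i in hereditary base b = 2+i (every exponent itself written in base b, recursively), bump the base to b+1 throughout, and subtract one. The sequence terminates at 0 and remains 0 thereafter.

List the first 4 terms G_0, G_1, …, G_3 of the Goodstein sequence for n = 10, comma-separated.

i=0: 10 = 2^(2 + 1) + 2 (b=2); 2→3: 3^(3 + 1) + 3 = 84; 84−1 = 83
i=1: 83 = 3^(3 + 1) + 2 (b=3); 3→4: 4^(4 + 1) + 2 = 1026; 1026−1 = 1025
i=2: 1025 = 4^(4 + 1) + 1 (b=4); 4→5: 5^(5 + 1) + 1 = 15626; 15626−1 = 15625

10, 83, 1025, 15625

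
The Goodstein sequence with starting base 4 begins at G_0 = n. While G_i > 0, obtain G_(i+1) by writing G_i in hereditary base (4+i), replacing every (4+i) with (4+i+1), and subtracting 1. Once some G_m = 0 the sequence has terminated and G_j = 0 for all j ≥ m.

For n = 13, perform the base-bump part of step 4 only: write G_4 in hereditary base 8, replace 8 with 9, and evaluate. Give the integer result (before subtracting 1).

21

[0] 13 ≡ 3·4 + 1 (base 4). Lift 5: 16. −1: 15.
[1] 15 ≡ 3·5 (base 5). Lift 6: 18. −1: 17.
[2] 17 ≡ 2·6 + 5 (base 6). Lift 7: 19. −1: 18.
[3] 18 ≡ 2·7 + 4 (base 7). Lift 8: 20. −1: 19.
[4] 19 ≡ 2·8 + 3 (base 8). Lift 9: 21. −1: 20.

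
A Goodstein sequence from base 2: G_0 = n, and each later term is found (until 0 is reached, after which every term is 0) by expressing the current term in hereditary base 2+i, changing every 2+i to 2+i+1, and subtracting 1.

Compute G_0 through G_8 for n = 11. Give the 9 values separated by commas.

11, 84, 1027, 15627, 279937, 5764801, 134217727, 2749609302, 70077777775

11 —HB2→ 2^(2 + 1) + 2 + 1 —bump→ 3^(3 + 1) + 3 + 1 = 85 —(−1)→ 84
84 —HB3→ 3^(3 + 1) + 3 —bump→ 4^(4 + 1) + 4 = 1028 —(−1)→ 1027
1027 —HB4→ 4^(4 + 1) + 3 —bump→ 5^(5 + 1) + 3 = 15628 —(−1)→ 15627
15627 —HB5→ 5^(5 + 1) + 2 —bump→ 6^(6 + 1) + 2 = 279938 —(−1)→ 279937
279937 —HB6→ 6^(6 + 1) + 1 —bump→ 7^(7 + 1) + 1 = 5764802 —(−1)→ 5764801
5764801 —HB7→ 7^(7 + 1) —bump→ 8^(8 + 1) = 134217728 —(−1)→ 134217727
134217727 —HB8→ 7·8^8 + 7·8^7 + 7·8^6 + 7·8^5 + 7·8^4 + 7·8^3 + 7·8^2 + 7·8 + 7 —bump→ 7·9^9 + 7·9^7 + 7·9^6 + 7·9^5 + 7·9^4 + 7·9^3 + 7·9^2 + 7·9 + 7 = 2749609303 —(−1)→ 2749609302
2749609302 —HB9→ 7·9^9 + 7·9^7 + 7·9^6 + 7·9^5 + 7·9^4 + 7·9^3 + 7·9^2 + 7·9 + 6 —bump→ 7·10^10 + 7·10^7 + 7·10^6 + 7·10^5 + 7·10^4 + 7·10^3 + 7·10^2 + 7·10 + 6 = 70077777776 —(−1)→ 70077777775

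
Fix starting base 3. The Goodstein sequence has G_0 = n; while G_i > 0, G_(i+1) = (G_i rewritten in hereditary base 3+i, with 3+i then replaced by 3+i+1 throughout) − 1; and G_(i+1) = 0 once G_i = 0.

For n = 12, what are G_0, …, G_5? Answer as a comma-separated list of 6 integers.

12, 19, 27, 37, 49, 63

i=0: 12 = 3^2 + 3 (b=3); 3→4: 4^2 + 4 = 20; 20−1 = 19
i=1: 19 = 4^2 + 3 (b=4); 4→5: 5^2 + 3 = 28; 28−1 = 27
i=2: 27 = 5^2 + 2 (b=5); 5→6: 6^2 + 2 = 38; 38−1 = 37
i=3: 37 = 6^2 + 1 (b=6); 6→7: 7^2 + 1 = 50; 50−1 = 49
i=4: 49 = 7^2 (b=7); 7→8: 8^2 = 64; 64−1 = 63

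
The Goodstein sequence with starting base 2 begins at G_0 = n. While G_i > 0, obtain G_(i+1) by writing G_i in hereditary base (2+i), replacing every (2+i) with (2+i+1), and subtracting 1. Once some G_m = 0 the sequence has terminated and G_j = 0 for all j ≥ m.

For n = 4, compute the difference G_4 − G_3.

base 2: 4 = 2^2; at 3: 3^3 = 27; next = 26
base 3: 26 = 2·3^2 + 2·3 + 2; at 4: 2·4^2 + 2·4 + 2 = 42; next = 41
base 4: 41 = 2·4^2 + 2·4 + 1; at 5: 2·5^2 + 2·5 + 1 = 61; next = 60
base 5: 60 = 2·5^2 + 2·5; at 6: 2·6^2 + 2·6 = 84; next = 83

23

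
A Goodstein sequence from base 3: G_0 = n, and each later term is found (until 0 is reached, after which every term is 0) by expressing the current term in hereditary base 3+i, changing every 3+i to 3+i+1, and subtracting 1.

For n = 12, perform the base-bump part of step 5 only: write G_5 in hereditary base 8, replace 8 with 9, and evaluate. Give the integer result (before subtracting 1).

70

(0) 12|_3 = 3^2 + 3 ↦ 4^2 + 4|_4 = 20 ⇒ 19
(1) 19|_4 = 4^2 + 3 ↦ 5^2 + 3|_5 = 28 ⇒ 27
(2) 27|_5 = 5^2 + 2 ↦ 6^2 + 2|_6 = 38 ⇒ 37
(3) 37|_6 = 6^2 + 1 ↦ 7^2 + 1|_7 = 50 ⇒ 49
(4) 49|_7 = 7^2 ↦ 8^2|_8 = 64 ⇒ 63
(5) 63|_8 = 7·8 + 7 ↦ 7·9 + 7|_9 = 70 ⇒ 69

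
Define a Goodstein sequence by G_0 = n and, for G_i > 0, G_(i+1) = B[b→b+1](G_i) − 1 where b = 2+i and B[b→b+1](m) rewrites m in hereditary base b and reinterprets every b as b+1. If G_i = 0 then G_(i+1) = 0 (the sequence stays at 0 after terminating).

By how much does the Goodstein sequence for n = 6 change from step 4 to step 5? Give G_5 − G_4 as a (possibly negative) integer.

G_0 = 6. HB_2(6) = 2^2 + 2. Bump = 30. G_1 = 29.
G_1 = 29. HB_3(29) = 3^3 + 2. Bump = 258. G_2 = 257.
G_2 = 257. HB_4(257) = 4^4 + 1. Bump = 3126. G_3 = 3125.
G_3 = 3125. HB_5(3125) = 5^5. Bump = 46656. G_4 = 46655.
G_4 = 46655. HB_6(46655) = 5·6^5 + 5·6^4 + 5·6^3 + 5·6^2 + 5·6 + 5. Bump = 98040. G_5 = 98039.

51384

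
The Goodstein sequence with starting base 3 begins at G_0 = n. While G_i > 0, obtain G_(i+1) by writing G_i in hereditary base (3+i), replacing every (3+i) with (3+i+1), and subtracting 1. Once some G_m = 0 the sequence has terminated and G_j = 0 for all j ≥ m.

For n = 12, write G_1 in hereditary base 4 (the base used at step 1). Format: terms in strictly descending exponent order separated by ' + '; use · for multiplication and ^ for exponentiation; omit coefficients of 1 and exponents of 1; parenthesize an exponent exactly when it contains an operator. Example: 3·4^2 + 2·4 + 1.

[0] 12 ≡ 3^2 + 3 (base 3). Lift 4: 20. −1: 19.
[1] 19 ≡ 4^2 + 3 (base 4). Lift 5: 28. −1: 27.

4^2 + 3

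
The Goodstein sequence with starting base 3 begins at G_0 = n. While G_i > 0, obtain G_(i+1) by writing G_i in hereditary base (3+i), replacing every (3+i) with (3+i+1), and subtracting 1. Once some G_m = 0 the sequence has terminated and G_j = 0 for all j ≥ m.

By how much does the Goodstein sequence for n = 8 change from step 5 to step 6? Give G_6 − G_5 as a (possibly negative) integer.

0

G_0=8  [base 3] 2·3 + 2  →[3↦4]→  2·4 + 2 = 10  −1 ⇒ G_1=9
G_1=9  [base 4] 2·4 + 1  →[4↦5]→  2·5 + 1 = 11  −1 ⇒ G_2=10
G_2=10  [base 5] 2·5  →[5↦6]→  2·6 = 12  −1 ⇒ G_3=11
G_3=11  [base 6] 6 + 5  →[6↦7]→  7 + 5 = 12  −1 ⇒ G_4=11
G_4=11  [base 7] 7 + 4  →[7↦8]→  8 + 4 = 12  −1 ⇒ G_5=11
G_5=11  [base 8] 8 + 3  →[8↦9]→  9 + 3 = 12  −1 ⇒ G_6=11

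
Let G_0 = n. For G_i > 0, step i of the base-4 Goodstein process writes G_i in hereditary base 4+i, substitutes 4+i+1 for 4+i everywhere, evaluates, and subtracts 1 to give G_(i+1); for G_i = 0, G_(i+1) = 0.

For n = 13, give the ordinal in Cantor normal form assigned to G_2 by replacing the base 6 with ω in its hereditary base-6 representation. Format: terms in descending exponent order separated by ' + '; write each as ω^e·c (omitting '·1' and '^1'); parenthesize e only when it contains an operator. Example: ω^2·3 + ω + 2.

(0) 13|_4 = 3·4 + 1 ↦ 3·5 + 1|_5 = 16 ⇒ 15
(1) 15|_5 = 3·5 ↦ 3·6|_6 = 18 ⇒ 17
(2) 17|_6 = 2·6 + 5 ↦ 2·7 + 5|_7 = 19 ⇒ 18

ω·2 + 5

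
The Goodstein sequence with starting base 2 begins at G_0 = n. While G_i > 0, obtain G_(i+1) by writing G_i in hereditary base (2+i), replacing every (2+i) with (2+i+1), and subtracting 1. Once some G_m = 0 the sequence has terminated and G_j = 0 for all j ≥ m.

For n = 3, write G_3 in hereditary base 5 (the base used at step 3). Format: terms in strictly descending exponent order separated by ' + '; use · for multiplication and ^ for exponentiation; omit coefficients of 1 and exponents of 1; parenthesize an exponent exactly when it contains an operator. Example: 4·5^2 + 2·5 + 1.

(0) 3|_2 = 2 + 1 ↦ 3 + 1|_3 = 4 ⇒ 3
(1) 3|_3 = 3 ↦ 4|_4 = 4 ⇒ 3
(2) 3|_4 = 3 ↦ 3|_5 = 3 ⇒ 2
(3) 2|_5 = 2 ↦ 2|_6 = 2 ⇒ 1

2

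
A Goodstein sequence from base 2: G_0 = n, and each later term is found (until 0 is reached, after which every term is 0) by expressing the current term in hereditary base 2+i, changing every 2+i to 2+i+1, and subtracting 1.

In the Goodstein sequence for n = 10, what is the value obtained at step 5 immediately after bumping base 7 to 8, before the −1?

G_0=10  [base 2] 2^(2 + 1) + 2  →[2↦3]→  3^(3 + 1) + 3 = 84  −1 ⇒ G_1=83
G_1=83  [base 3] 3^(3 + 1) + 2  →[3↦4]→  4^(4 + 1) + 2 = 1026  −1 ⇒ G_2=1025
G_2=1025  [base 4] 4^(4 + 1) + 1  →[4↦5]→  5^(5 + 1) + 1 = 15626  −1 ⇒ G_3=15625
G_3=15625  [base 5] 5^(5 + 1)  →[5↦6]→  6^(6 + 1) = 279936  −1 ⇒ G_4=279935
G_4=279935  [base 6] 5·6^6 + 5·6^5 + 5·6^4 + 5·6^3 + 5·6^2 + 5·6 + 5  →[6↦7]→  5·7^7 + 5·7^5 + 5·7^4 + 5·7^3 + 5·7^2 + 5·7 + 5 = 4215755  −1 ⇒ G_5=4215754

84073324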